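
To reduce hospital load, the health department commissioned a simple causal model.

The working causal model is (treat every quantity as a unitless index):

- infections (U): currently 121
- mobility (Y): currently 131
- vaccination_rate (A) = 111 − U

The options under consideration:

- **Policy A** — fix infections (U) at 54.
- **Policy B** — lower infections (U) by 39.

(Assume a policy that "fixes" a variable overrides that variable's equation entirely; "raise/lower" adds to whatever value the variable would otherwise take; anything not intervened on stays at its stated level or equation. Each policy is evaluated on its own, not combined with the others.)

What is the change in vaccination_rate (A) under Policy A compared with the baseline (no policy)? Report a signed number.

67

Baseline:
  U = 121
  A = 111 − 121 = -10
Policy A (U := 54):
  U = 54
  A = 111 − 54 = 57
Change in A: 57 − (-10) = 67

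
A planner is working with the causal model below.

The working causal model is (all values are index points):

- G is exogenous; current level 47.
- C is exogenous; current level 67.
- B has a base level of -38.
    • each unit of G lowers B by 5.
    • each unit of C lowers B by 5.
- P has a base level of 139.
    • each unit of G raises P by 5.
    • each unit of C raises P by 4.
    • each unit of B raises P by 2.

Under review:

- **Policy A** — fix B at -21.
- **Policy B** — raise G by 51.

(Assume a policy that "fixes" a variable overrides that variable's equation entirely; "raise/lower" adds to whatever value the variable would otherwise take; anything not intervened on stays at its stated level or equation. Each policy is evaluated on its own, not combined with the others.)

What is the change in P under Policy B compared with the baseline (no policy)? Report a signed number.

Baseline:
  G = 47
  C = 67
  B = -38 − 5·47 − 5·67 = -608
  P = 139 + 5·47 + 4·67 + 2·(-608) = -574
Policy B (G + 51):
  G = 47 + 51 = 98
  C = 67
  B = -38 − 5·98 − 5·67 = -863
  P = 139 + 5·98 + 4·67 + 2·(-863) = -829
Change in P: -829 − (-574) = -255

-255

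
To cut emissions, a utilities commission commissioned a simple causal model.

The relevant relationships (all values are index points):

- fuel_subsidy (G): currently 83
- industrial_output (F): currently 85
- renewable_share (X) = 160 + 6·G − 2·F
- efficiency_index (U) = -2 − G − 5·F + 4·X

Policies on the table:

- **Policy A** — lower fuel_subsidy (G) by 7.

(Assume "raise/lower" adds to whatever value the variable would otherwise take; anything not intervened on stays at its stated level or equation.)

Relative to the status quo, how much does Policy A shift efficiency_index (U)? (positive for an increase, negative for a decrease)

Baseline:
  G = 83
  F = 85
  X = 160 + 6·83 − 2·85 = 488
  U = -2 − 83 − 5·85 + 4·488 = 1442
Policy A (G − 7):
  G = 83 − 7 = 76
  F = 85
  X = 160 + 6·76 − 2·85 = 446
  U = -2 − 76 − 5·85 + 4·446 = 1281
Change in U: 1281 − 1442 = -161

-161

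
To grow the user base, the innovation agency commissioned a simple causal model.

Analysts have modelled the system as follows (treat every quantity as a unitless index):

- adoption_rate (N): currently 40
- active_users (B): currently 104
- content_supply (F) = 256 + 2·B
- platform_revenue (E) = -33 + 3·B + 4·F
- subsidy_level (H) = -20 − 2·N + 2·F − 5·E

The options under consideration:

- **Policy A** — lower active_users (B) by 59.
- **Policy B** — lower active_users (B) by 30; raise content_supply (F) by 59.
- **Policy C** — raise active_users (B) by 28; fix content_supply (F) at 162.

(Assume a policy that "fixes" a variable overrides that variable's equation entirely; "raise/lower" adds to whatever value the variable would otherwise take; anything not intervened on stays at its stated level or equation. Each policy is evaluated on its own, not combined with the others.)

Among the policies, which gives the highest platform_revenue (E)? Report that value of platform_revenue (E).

2041

Policy A (B − 59):
  B = 104 − 59 = 45
  F = 256 + 2·45 = 346
  E = -33 + 3·45 + 4·346 = 1486
Policy B (B − 30, F + 59):
  B = 104 − 30 = 74
  F = 256 + 2·74 (+59 from intervention) = 463
  E = -33 + 3·74 + 4·463 = 2041
Policy C (B + 28, F := 162):
  B = 104 + 28 = 132
  F = 162
  E = -33 + 3·132 + 4·162 = 1011
Comparing — Policy A: E=1486, Policy B: E=2041, Policy C: E=1011. Highest is 2041 (Policy B).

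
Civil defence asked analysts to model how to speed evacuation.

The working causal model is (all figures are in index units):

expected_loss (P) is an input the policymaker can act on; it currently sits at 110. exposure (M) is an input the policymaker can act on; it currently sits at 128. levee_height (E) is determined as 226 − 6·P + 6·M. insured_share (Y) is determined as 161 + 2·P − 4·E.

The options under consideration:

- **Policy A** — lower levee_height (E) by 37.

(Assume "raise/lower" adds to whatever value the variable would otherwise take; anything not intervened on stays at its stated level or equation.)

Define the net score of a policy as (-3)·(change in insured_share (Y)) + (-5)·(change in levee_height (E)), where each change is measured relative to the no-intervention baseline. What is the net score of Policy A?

-259

Baseline:
  P = 110
  M = 128
  E = 226 − 6·110 + 6·128 = 334
  Y = 161 + 2·110 − 4·334 = -955
Policy A (E − 37):
  P = 110
  M = 128
  E = 226 − 6·110 + 6·128 (−37 from intervention) = 297
  Y = 161 + 2·110 − 4·297 = -807
ΔY = -807 − (-955) = 148; ΔE = 297 − 334 = -37
Score = (-3)·148 + (-5)·(-37) = -259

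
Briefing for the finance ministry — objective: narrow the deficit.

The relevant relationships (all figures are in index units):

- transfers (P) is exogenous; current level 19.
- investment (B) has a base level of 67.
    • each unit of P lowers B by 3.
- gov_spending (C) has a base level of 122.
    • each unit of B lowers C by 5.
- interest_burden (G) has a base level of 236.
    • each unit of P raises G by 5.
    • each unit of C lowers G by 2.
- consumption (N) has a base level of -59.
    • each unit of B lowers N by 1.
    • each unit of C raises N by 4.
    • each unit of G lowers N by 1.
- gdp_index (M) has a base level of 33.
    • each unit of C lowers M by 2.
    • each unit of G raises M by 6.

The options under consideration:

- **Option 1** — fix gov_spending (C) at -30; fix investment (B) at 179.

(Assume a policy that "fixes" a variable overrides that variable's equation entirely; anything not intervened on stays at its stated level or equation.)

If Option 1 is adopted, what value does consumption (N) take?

Option 1 (C := -30, B := 179):
  P = 19
  B = 179
  C = -30
  G = 236 + 5·19 − 2·(-30) = 391
  N = -59 − 179 + 4·(-30) − 391 = -749

-749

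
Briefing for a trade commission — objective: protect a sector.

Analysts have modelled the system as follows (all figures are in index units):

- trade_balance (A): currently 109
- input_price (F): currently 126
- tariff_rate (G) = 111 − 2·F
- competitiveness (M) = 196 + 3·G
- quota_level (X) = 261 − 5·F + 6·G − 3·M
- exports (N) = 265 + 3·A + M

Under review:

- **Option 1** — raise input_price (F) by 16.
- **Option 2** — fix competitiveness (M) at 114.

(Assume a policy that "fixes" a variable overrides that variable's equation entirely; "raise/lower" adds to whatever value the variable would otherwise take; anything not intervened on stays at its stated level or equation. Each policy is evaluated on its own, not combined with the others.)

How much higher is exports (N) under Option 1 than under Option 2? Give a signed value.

Option 1 (F + 16):
  A = 109
  F = 126 + 16 = 142
  G = 111 − 2·142 = -173
  M = 196 + 3·(-173) = -323
  N = 265 + 3·109 + (-323) = 269
Option 2 (M := 114):
  A = 109
  F = 126
  G = 111 − 2·126 = -141
  M = 114
  N = 265 + 3·109 + 114 = 706
N: 269 − 706 = -437

-437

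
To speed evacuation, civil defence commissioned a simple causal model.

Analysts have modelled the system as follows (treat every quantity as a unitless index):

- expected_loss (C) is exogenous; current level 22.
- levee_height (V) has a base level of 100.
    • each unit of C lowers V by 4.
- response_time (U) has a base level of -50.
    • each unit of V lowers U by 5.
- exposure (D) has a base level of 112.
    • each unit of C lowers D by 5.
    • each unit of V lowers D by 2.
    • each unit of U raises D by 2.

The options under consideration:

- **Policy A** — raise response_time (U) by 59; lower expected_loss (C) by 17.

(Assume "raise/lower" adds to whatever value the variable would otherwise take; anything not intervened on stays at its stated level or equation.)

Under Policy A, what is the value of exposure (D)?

Policy A (U + 59, C − 17):
  C = 22 − 17 = 5
  V = 100 − 4·5 = 80
  U = -50 − 5·80 (+59 from intervention) = -391
  D = 112 − 5·5 − 2·80 + 2·(-391) = -855

-855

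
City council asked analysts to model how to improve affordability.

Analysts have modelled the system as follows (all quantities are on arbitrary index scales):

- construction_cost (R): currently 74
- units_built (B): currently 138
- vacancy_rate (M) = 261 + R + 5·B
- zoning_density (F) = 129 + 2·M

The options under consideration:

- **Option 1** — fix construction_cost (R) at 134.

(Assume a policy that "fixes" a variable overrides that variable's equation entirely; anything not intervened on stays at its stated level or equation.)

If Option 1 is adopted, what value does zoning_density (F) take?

Option 1 (R := 134):
  R = 134
  B = 138
  M = 261 + 134 + 5·138 = 1085
  F = 129 + 2·1085 = 2299

2299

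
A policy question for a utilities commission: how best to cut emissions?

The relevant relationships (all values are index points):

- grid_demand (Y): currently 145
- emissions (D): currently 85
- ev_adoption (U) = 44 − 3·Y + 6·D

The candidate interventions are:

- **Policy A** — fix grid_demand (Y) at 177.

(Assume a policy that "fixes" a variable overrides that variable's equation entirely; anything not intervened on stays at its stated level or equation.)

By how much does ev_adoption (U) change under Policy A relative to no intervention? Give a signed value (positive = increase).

-96

Baseline:
  Y = 145
  D = 85
  U = 44 − 3·145 + 6·85 = 119
Policy A (Y := 177):
  Y = 177
  D = 85
  U = 44 − 3·177 + 6·85 = 23
Change in U: 23 − 119 = -96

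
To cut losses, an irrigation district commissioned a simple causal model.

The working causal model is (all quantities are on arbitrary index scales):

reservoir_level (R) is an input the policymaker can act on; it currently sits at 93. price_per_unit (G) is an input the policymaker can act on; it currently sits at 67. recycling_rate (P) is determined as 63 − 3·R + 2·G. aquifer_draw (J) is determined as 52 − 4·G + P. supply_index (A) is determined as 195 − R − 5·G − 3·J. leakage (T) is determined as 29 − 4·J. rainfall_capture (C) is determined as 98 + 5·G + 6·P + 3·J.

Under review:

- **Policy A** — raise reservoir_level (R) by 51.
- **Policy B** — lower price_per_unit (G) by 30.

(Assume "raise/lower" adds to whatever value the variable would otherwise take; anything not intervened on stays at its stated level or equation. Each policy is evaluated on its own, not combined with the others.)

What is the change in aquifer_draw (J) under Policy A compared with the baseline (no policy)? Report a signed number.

Baseline:
  R = 93
  G = 67
  P = 63 − 3·93 + 2·67 = -82
  J = 52 − 4·67 + (-82) = -298
Policy A (R + 51):
  R = 93 + 51 = 144
  G = 67
  P = 63 − 3·144 + 2·67 = -235
  J = 52 − 4·67 + (-235) = -451
Change in J: -451 − (-298) = -153

-153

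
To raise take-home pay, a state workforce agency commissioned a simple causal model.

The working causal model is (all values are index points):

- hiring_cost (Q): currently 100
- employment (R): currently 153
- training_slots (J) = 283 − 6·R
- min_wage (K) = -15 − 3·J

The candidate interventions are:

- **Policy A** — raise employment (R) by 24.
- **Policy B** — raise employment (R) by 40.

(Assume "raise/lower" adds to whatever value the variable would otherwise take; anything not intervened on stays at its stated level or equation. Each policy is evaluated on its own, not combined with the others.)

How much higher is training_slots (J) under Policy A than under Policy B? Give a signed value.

96

Policy A (R + 24):
  R = 153 + 24 = 177
  J = 283 − 6·177 = -779
Policy B (R + 40):
  R = 153 + 40 = 193
  J = 283 − 6·193 = -875
J: -779 − (-875) = 96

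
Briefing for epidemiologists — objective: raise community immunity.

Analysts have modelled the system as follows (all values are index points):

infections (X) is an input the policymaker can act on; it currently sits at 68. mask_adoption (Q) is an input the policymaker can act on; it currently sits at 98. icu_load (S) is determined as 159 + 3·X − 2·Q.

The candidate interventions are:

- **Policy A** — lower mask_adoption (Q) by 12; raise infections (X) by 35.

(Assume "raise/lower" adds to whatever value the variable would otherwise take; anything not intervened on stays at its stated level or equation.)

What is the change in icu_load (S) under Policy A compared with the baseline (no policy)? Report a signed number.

129

Baseline:
  X = 68
  Q = 98
  S = 159 + 3·68 − 2·98 = 167
Policy A (Q − 12, X + 35):
  X = 68 + 35 = 103
  Q = 98 − 12 = 86
  S = 159 + 3·103 − 2·86 = 296
Change in S: 296 − 167 = 129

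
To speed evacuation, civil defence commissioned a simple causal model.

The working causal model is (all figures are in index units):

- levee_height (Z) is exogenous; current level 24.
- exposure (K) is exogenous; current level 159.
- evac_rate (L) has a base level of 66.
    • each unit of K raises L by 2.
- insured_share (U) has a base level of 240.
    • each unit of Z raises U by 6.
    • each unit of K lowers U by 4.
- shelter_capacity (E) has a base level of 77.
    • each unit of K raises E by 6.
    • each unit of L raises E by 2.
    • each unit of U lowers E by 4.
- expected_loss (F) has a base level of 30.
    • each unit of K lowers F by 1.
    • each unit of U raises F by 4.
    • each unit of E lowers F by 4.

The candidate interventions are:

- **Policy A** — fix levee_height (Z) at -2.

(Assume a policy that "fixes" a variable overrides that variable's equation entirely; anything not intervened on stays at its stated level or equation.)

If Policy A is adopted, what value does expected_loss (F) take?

-15485

Policy A (Z := -2):
  Z = -2
  K = 159
  L = 66 + 2·159 = 384
  U = 240 + 6·(-2) − 4·159 = -408
  E = 77 + 6·159 + 2·384 − 4·(-408) = 3431
  F = 30 − 159 + 4·(-408) − 4·3431 = -15485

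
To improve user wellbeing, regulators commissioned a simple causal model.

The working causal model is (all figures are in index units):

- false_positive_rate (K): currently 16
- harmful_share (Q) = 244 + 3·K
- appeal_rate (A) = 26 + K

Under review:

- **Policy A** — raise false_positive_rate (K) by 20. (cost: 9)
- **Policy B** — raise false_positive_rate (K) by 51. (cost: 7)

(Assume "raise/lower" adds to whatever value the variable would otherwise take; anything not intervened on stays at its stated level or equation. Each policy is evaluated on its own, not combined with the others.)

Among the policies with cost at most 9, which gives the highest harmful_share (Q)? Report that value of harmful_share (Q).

Policy A (K + 20):
  K = 16 + 20 = 36
  Q = 244 + 3·36 = 352
Policy B (K + 51):
  K = 16 + 51 = 67
  Q = 244 + 3·67 = 445
Comparing — Policy A: Q=352, Policy B: Q=445. Highest is 445 (Policy B).

445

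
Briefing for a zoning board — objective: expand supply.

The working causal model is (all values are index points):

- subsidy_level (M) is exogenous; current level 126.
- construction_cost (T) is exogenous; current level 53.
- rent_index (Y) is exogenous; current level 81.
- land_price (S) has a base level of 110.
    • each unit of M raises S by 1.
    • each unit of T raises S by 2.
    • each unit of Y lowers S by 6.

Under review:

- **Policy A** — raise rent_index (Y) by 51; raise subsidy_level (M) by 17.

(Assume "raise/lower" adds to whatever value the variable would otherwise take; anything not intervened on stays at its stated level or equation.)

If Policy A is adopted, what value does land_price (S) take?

-433

Policy A (Y + 51, M + 17):
  M = 126 + 17 = 143
  T = 53
  Y = 81 + 51 = 132
  S = 110 + 143 + 2·53 − 6·132 = -433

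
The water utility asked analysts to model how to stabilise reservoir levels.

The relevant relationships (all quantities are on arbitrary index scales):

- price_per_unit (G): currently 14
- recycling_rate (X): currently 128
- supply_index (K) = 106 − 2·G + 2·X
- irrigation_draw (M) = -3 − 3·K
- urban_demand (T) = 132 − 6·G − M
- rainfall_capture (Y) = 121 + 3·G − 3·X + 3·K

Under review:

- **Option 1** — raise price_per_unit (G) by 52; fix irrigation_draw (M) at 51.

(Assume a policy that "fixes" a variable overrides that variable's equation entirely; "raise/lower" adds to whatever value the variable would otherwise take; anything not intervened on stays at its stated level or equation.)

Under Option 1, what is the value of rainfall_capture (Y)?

625

Option 1 (G + 52, M := 51):
  G = 14 + 52 = 66
  X = 128
  K = 106 − 2·66 + 2·128 = 230
  Y = 121 + 3·66 − 3·128 + 3·230 = 625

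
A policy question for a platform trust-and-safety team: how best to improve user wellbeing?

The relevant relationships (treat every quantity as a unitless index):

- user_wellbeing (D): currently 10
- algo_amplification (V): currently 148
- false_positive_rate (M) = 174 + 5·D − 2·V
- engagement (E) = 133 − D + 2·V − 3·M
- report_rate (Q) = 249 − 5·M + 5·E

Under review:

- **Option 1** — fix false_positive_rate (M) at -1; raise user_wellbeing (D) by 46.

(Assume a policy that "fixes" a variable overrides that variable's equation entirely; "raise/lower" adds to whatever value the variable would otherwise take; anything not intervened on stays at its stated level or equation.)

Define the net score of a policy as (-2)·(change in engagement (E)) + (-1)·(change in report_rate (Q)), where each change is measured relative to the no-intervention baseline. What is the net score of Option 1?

2168

Baseline:
  D = 10
  V = 148
  M = 174 + 5·10 − 2·148 = -72
  E = 133 − 10 + 2·148 − 3·(-72) = 635
  Q = 249 − 5·(-72) + 5·635 = 3784
Option 1 (M := -1, D + 46):
  D = 10 + 46 = 56
  V = 148
  M = -1
  E = 133 − 56 + 2·148 − 3·(-1) = 376
  Q = 249 − 5·(-1) + 5·376 = 2134
ΔE = 376 − 635 = -259; ΔQ = 2134 − 3784 = -1650
Score = (-2)·(-259) + (-1)·(-1650) = 2168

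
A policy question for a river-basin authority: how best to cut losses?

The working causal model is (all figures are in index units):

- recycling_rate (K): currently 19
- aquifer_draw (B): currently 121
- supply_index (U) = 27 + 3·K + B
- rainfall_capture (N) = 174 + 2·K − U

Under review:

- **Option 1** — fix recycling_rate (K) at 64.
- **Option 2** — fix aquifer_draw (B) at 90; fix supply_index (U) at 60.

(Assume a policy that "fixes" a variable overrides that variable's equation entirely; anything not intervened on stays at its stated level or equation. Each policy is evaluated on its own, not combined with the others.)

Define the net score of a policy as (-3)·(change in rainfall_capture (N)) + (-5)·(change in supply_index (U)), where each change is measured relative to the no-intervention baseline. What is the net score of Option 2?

290

Baseline:
  K = 19
  B = 121
  U = 27 + 3·19 + 121 = 205
  N = 174 + 2·19 − 205 = 7
Option 2 (B := 90, U := 60):
  K = 19
  B = 90
  U = 60
  N = 174 + 2·19 − 60 = 152
ΔN = 152 − 7 = 145; ΔU = 60 − 205 = -145
Score = (-3)·145 + (-5)·(-145) = 290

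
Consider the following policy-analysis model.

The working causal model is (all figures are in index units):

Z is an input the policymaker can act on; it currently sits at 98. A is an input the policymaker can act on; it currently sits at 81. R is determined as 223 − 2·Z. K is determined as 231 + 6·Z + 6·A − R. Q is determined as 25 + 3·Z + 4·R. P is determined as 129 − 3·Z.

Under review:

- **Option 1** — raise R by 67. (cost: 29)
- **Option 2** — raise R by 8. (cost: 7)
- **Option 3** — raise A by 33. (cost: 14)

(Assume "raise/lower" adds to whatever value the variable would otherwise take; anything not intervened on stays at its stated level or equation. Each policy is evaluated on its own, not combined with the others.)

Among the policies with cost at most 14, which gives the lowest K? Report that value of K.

1270

Option 2 (R + 8):
  Z = 98
  A = 81
  R = 223 − 2·98 (+8 from intervention) = 35
  K = 231 + 6·98 + 6·81 − 35 = 1270
Option 3 (A + 33):
  Z = 98
  A = 81 + 33 = 114
  R = 223 − 2·98 = 27
  K = 231 + 6·98 + 6·114 − 27 = 1476
Comparing — Option 2: K=1270, Option 3: K=1476. Lowest is 1270 (Option 2).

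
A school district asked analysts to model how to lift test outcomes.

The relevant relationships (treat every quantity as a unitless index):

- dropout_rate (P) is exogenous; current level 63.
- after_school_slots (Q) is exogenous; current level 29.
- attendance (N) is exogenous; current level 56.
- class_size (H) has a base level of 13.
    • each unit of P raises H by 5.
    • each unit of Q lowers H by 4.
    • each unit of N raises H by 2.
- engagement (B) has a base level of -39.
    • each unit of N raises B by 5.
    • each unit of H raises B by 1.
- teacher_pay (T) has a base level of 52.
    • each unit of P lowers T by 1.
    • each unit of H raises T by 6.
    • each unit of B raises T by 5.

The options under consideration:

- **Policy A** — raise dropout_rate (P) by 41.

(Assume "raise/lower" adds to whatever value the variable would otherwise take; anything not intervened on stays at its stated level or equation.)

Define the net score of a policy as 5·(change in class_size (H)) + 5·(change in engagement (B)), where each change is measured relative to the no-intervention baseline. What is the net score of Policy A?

Baseline:
  P = 63
  Q = 29
  N = 56
  H = 13 + 5·63 − 4·29 + 2·56 = 324
  B = -39 + 5·56 + 324 = 565
Policy A (P + 41):
  P = 63 + 41 = 104
  Q = 29
  N = 56
  H = 13 + 5·104 − 4·29 + 2·56 = 529
  B = -39 + 5·56 + 529 = 770
ΔH = 529 − 324 = 205; ΔB = 770 − 565 = 205
Score = 5·205 + 5·205 = 2050

2050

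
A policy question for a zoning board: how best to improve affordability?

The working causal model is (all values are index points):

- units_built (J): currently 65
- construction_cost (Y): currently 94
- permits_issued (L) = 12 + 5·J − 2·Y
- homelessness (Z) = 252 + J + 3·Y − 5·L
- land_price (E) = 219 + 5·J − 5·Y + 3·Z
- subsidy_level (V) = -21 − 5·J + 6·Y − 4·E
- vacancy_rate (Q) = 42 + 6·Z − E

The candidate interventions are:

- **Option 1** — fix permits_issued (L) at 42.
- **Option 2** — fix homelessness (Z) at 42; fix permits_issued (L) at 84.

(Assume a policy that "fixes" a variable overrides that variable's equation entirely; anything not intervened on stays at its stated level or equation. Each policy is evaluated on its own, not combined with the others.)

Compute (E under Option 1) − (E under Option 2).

Option 1 (L := 42):
  J = 65
  Y = 94
  L = 42
  Z = 252 + 65 + 3·94 − 5·42 = 389
  E = 219 + 5·65 − 5·94 + 3·389 = 1241
Option 2 (Z := 42, L := 84):
  J = 65
  Y = 94
  L = 84
  Z = 42
  E = 219 + 5·65 − 5·94 + 3·42 = 200
E: 1241 − 200 = 1041

1041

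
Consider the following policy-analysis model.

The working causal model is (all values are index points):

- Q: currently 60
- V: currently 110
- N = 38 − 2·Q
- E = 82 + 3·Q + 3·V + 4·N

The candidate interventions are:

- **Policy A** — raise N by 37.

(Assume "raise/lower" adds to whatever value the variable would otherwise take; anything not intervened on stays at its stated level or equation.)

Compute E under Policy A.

Policy A (N + 37):
  Q = 60
  V = 110
  N = 38 − 2·60 (+37 from intervention) = -45
  E = 82 + 3·60 + 3·110 + 4·(-45) = 412

412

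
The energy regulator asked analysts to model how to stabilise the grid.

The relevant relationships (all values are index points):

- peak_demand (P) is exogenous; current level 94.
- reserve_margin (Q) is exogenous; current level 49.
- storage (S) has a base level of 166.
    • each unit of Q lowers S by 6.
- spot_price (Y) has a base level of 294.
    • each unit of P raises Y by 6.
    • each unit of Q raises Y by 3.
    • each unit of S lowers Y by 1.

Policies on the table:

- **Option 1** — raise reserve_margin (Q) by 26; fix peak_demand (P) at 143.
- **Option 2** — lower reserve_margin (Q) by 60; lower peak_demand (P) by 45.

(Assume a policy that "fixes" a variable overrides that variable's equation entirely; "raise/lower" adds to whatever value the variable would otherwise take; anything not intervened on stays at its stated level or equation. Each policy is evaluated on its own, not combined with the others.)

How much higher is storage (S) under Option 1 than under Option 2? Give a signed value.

-516

Option 1 (Q + 26, P := 143):
  Q = 49 + 26 = 75
  S = 166 − 6·75 = -284
Option 2 (Q − 60, P − 45):
  Q = 49 − 60 = -11
  S = 166 − 6·(-11) = 232
S: -284 − 232 = -516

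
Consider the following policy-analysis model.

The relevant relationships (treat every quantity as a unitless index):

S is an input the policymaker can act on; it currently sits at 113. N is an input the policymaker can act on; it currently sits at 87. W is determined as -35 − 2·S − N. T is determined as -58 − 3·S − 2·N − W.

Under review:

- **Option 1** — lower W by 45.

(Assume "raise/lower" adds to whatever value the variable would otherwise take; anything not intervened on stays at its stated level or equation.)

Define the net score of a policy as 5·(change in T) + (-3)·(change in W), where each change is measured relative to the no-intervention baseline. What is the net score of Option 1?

360

Baseline:
  S = 113
  N = 87
  W = -35 − 2·113 − 87 = -348
  T = -58 − 3·113 − 2·87 − (-348) = -223
Option 1 (W − 45):
  S = 113
  N = 87
  W = -35 − 2·113 − 87 (−45 from intervention) = -393
  T = -58 − 3·113 − 2·87 − (-393) = -178
ΔT = -178 − (-223) = 45; ΔW = -393 − (-348) = -45
Score = 5·45 + (-3)·(-45) = 360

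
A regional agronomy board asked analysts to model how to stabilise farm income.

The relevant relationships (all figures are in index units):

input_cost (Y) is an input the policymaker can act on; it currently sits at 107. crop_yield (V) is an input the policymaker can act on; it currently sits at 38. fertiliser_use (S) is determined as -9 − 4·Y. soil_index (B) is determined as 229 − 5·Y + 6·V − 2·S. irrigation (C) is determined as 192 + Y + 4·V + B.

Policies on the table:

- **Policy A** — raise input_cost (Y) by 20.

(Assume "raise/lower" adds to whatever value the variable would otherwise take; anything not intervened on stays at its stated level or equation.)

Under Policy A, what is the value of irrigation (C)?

Policy A (Y + 20):
  Y = 107 + 20 = 127
  V = 38
  S = -9 − 4·127 = -517
  B = 229 − 5·127 + 6·38 − 2·(-517) = 856
  C = 192 + 127 + 4·38 + 856 = 1327

1327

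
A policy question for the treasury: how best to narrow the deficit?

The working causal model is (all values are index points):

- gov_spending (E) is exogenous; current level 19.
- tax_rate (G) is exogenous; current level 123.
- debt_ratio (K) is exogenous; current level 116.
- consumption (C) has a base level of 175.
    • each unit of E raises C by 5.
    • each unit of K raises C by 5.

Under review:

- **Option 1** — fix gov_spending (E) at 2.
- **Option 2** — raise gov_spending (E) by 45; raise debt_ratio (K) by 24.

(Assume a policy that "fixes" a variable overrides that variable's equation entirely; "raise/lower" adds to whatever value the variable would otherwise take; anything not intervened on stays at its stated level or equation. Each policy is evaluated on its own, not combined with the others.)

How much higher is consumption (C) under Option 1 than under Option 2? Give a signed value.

Option 1 (E := 2):
  E = 2
  K = 116
  C = 175 + 5·2 + 5·116 = 765
Option 2 (E + 45, K + 24):
  E = 19 + 45 = 64
  K = 116 + 24 = 140
  C = 175 + 5·64 + 5·140 = 1195
C: 765 − 1195 = -430

-430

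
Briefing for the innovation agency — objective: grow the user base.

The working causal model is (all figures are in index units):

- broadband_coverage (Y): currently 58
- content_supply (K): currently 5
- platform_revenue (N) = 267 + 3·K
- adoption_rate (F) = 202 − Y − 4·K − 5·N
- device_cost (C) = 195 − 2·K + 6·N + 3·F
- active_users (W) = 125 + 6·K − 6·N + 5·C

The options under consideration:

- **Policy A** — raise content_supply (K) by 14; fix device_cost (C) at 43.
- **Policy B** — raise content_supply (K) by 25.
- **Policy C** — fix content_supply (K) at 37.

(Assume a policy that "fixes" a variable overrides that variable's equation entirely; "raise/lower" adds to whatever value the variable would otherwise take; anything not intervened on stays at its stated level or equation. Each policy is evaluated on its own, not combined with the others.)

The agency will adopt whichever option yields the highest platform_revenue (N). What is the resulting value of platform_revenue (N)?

Policy A (K + 14, C := 43):
  K = 5 + 14 = 19
  N = 267 + 3·19 = 324
Policy B (K + 25):
  K = 5 + 25 = 30
  N = 267 + 3·30 = 357
Policy C (K := 37):
  K = 37
  N = 267 + 3·37 = 378
Comparing — Policy A: N=324, Policy B: N=357, Policy C: N=378. Highest is 378 (Policy C).

378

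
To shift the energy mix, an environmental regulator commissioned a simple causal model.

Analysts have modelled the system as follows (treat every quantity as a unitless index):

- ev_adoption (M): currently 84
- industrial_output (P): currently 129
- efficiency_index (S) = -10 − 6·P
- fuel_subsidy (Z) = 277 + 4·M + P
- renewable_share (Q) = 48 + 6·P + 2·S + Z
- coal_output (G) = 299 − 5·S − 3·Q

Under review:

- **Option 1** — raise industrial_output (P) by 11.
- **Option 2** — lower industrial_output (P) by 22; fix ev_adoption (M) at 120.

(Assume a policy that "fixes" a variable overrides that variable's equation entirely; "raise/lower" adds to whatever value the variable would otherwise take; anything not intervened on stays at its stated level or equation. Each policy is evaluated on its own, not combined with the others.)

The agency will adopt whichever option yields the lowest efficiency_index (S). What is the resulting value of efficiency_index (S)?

-850

Option 1 (P + 11):
  P = 129 + 11 = 140
  S = -10 − 6·140 = -850
Option 2 (P − 22, M := 120):
  P = 129 − 22 = 107
  S = -10 − 6·107 = -652
Comparing — Option 1: S=-850, Option 2: S=-652. Lowest is -850 (Option 1).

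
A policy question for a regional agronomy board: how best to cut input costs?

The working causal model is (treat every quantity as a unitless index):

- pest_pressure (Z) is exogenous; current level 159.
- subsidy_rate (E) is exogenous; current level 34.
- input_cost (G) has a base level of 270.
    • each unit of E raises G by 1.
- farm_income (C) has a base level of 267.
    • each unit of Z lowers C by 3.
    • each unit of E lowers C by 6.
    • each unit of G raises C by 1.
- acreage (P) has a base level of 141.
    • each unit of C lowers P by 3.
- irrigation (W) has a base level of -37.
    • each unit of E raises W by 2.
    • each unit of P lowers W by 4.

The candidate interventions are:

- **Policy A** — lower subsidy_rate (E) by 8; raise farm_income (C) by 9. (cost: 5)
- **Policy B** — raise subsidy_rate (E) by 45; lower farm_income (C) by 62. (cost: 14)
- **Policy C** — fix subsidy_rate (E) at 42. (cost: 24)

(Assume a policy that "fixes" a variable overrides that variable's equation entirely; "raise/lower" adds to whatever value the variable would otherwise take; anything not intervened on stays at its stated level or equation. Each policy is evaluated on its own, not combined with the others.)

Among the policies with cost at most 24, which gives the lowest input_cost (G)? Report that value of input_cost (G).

Policy A (E − 8, C + 9):
  E = 34 − 8 = 26
  G = 270 + 26 = 296
Policy B (E + 45, C − 62):
  E = 34 + 45 = 79
  G = 270 + 79 = 349
Policy C (E := 42):
  E = 42
  G = 270 + 42 = 312
Comparing — Policy A: G=296, Policy B: G=349, Policy C: G=312. Lowest is 296 (Policy A).

296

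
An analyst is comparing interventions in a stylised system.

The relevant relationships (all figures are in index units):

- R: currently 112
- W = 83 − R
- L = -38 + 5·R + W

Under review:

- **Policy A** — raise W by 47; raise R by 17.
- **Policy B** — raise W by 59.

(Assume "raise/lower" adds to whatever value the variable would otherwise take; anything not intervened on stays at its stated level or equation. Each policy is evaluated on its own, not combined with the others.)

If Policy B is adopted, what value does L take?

552

Policy B (W + 59):
  R = 112
  W = 83 − 112 (+59 from intervention) = 30
  L = -38 + 5·112 + 30 = 552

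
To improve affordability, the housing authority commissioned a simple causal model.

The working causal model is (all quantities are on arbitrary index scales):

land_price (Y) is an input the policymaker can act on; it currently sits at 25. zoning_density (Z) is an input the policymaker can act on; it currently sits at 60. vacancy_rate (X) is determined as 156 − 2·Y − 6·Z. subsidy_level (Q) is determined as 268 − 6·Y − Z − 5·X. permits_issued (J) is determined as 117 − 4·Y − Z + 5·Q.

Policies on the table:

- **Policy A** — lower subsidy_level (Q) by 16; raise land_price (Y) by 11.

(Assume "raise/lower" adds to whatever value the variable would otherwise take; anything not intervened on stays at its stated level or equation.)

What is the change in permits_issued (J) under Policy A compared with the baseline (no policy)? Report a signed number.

Baseline:
  Y = 25
  Z = 60
  X = 156 − 2·25 − 6·60 = -254
  Q = 268 − 6·25 − 60 − 5·(-254) = 1328
  J = 117 − 4·25 − 60 + 5·1328 = 6597
Policy A (Q − 16, Y + 11):
  Y = 25 + 11 = 36
  Z = 60
  X = 156 − 2·36 − 6·60 = -276
  Q = 268 − 6·36 − 60 − 5·(-276) (−16 from intervention) = 1356
  J = 117 − 4·36 − 60 + 5·1356 = 6693
Change in J: 6693 − 6597 = 96

96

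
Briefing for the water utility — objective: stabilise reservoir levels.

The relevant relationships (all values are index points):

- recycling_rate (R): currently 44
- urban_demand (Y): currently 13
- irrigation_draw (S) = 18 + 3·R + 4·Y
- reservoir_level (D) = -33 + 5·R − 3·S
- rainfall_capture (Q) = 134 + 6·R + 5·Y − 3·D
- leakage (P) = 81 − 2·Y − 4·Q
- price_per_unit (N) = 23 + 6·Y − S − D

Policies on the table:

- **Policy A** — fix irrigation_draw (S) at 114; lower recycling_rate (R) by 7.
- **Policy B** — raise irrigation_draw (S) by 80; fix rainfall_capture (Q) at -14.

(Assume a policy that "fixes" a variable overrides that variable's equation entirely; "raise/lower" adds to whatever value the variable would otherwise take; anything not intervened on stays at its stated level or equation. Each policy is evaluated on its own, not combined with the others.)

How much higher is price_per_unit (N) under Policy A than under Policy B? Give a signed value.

Policy A (S := 114, R − 7):
  R = 44 − 7 = 37
  Y = 13
  S = 114
  D = -33 + 5·37 − 3·114 = -190
  N = 23 + 6·13 − 114 − (-190) = 177
Policy B (S + 80, Q := -14):
  R = 44
  Y = 13
  S = 18 + 3·44 + 4·13 (+80 from intervention) = 282
  D = -33 + 5·44 − 3·282 = -659
  N = 23 + 6·13 − 282 − (-659) = 478
N: 177 − 478 = -301

-301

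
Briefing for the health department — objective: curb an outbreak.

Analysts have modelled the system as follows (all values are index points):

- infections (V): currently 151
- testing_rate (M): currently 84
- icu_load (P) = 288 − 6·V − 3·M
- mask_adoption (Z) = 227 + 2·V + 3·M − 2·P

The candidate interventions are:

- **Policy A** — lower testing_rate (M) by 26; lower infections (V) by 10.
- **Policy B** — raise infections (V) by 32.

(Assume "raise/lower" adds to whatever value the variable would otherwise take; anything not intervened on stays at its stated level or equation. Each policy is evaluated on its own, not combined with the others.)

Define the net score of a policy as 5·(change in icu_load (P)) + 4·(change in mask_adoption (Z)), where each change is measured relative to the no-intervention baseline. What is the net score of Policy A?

Baseline:
  V = 151
  M = 84
  P = 288 − 6·151 − 3·84 = -870
  Z = 227 + 2·151 + 3·84 − 2·(-870) = 2521
Policy A (M − 26, V − 10):
  V = 151 − 10 = 141
  M = 84 − 26 = 58
  P = 288 − 6·141 − 3·58 = -732
  Z = 227 + 2·141 + 3·58 − 2·(-732) = 2147
ΔP = -732 − (-870) = 138; ΔZ = 2147 − 2521 = -374
Score = 5·138 + 4·(-374) = -806

-806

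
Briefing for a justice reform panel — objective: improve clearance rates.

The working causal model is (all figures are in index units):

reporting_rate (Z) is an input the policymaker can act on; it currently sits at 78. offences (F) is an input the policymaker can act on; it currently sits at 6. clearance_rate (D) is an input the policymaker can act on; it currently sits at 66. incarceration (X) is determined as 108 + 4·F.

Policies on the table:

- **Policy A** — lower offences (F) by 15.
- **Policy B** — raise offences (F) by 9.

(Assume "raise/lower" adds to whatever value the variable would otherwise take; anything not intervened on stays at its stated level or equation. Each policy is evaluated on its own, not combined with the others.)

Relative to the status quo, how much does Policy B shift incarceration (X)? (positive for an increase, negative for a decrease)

36

Baseline:
  F = 6
  X = 108 + 4·6 = 132
Policy B (F + 9):
  F = 6 + 9 = 15
  X = 108 + 4·15 = 168
Change in X: 168 − 132 = 36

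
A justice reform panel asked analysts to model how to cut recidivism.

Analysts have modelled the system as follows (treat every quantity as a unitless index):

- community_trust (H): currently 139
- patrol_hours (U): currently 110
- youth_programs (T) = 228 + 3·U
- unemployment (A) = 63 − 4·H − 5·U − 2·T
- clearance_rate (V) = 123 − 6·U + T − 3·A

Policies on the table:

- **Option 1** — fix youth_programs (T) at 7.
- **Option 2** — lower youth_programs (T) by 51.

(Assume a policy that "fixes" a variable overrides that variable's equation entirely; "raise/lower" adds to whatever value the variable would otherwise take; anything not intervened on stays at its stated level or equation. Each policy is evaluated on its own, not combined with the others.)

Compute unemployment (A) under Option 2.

-2057

Option 2 (T − 51):
  H = 139
  U = 110
  T = 228 + 3·110 (−51 from intervention) = 507
  A = 63 − 4·139 − 5·110 − 2·507 = -2057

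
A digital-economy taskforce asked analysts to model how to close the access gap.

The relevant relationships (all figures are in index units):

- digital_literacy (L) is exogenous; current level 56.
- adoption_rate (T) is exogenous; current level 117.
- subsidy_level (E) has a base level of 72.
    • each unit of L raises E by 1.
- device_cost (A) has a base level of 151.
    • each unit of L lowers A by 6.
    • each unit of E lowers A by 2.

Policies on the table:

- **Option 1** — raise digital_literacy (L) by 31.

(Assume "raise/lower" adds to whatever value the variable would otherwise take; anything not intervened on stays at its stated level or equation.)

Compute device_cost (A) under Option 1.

-689

Option 1 (L + 31):
  L = 56 + 31 = 87
  E = 72 + 87 = 159
  A = 151 − 6·87 − 2·159 = -689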